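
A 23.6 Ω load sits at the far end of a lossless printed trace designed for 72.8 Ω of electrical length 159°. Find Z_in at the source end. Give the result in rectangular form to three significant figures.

tan(βl) = tan(159°) = -0.384
Z_in = Z_0·(Z_L + jZ_0·tanβl)/(Z_0 + jZ_L·tanβl)
     = 72.8·(23.6 − j27.9)/(72.8 − j9.06)

Z_in ≈ 26.7 − j24.6 Ω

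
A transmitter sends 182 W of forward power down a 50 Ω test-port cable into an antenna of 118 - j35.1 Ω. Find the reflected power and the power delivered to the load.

|Γ| = |(68 − j35.1)/(168 − j35.1)| = 0.446
|Γ|² = 0.199
P_refl = |Γ|²·P_inc = 36.2 W, P_del = (1 − |Γ|²)·P_inc = 146 W

P_reflected ≈ 36.2 W; P_delivered ≈ 146 W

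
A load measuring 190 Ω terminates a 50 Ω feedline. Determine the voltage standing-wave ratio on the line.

VSWR ≈ 3.8

Γ = (190 − 50)/(190 + 50) = 0.583
VSWR = (1 + 0.583)/(1 − 0.583)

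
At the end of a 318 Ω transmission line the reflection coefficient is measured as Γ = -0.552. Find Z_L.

Z_L = Z_0·(1 + Γ)/(1 − Γ) = 318·(0.448)/(1.55)

Z_L ≈ 91.8 Ω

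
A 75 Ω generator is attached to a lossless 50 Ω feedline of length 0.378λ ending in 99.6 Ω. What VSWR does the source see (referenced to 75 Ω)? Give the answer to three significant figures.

βl = 2π × 0.378 = 136°
tan(βl) = -0.963
Z_in = Z_0·(Z_L + jZ_0·tanβl)/(Z_0 + jZ_L·tanβl) = 41 + j30.5 Ω
Γ_s = (Z_in − Z_s)/(Z_in + Z_s) = (-34 + j30.5)/(116 + j30.5), |Γ_s| = 0.381
VSWR = (1 + |Γ_s|)/(1 − |Γ_s|)

VSWR ≈ 2.23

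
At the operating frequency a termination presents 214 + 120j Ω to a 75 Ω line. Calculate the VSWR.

Γ = (Z_L − Z_0)/(Z_L + Z_0) = (139 + j120)/(289 + j120)
|Γ| = 184/313 = 0.587
VSWR = (1 + |Γ|)/(1 − |Γ|) = 1.59/0.413

VSWR ≈ 3.84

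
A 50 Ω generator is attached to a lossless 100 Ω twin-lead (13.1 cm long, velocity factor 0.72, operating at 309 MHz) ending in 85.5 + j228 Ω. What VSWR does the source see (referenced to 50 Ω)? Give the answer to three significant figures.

λ = v/f = 0.72·c / 309 MHz = 0.699 m
βl = 2π·l/λ = 2π × 0.187 = 67.5°
tan(βl) = 2.41
Z_in = Z_0·(Z_L + jZ_0·tanβl)/(Z_0 + jZ_L·tanβl) = 23.8 − j93.4 Ω
Γ_s = (Z_in − Z_s)/(Z_in + Z_s) = (-26.2 − j93.4)/(73.8 − j93.4), |Γ_s| = 0.815
VSWR = (1 + |Γ_s|)/(1 − |Γ_s|)

VSWR ≈ 9.81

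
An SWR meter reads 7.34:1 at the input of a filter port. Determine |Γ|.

|Γ| ≈ 0.76

|Γ| = (S − 1)/(S + 1) = (7.34 − 1)/(7.34 + 1) = 6.34/8.34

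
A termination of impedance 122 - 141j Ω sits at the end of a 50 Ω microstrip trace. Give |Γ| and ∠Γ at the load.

Γ ≈ 0.712 ∠ -23.6°

Γ = (Z_L − Z_0)/(Z_L + Z_0) = (72 − j141)/(172 − j141)
|Γ| = 158/222 = 0.712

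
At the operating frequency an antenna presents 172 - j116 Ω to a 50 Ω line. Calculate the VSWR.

Γ = (Z_L − Z_0)/(Z_L + Z_0) = (122 − j116)/(222 − j116)
|Γ| = 168/250 = 0.672
VSWR = (1 + |Γ|)/(1 − |Γ|) = 1.67/0.328

VSWR ≈ 5.1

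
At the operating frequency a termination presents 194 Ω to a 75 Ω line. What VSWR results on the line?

VSWR ≈ 2.59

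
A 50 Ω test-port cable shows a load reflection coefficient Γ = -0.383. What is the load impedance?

Z_L = Z_0·(1 + Γ)/(1 − Γ) = 50·(0.617)/(1.38)

Z_L ≈ 22.3 Ω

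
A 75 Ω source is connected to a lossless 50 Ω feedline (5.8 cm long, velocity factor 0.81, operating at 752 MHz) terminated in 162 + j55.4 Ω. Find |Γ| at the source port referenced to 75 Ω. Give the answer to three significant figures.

λ = v/f = 0.81·c / 752 MHz = 0.323 m
βl = 2π·l/λ = 2π × 0.179 = 64.6°
tan(βl) = 2.11
Z_in = Z_0·(Z_L + jZ_0·tanβl)/(Z_0 + jZ_L·tanβl) = 18.2 − j27.3 Ω
Γ_s = (Z_in − Z_s)/(Z_in + Z_s) = (-56.8 − j27.3)/(93.2 − j27.3), |Γ_s| = 0.649

|Γ| ≈ 0.649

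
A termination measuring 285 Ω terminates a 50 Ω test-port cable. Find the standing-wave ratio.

VSWR ≈ 5.7

Γ = (285 − 50)/(285 + 50) = 0.701
VSWR = (1 + 0.701)/(1 − 0.701)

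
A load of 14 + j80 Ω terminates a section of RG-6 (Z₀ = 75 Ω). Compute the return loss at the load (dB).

Γ = (-61 + j80)/(89 + j80), |Γ| = 0.841
RL = −20·log₁₀|Γ| = −20·log₁₀(0.841)

RL ≈ 1.51 dB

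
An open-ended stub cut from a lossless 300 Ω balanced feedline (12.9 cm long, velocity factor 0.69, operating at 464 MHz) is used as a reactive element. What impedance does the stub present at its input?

λ = v/f = 0.69·c / 464 MHz = 0.446 m
βl = 2π·l/λ = 2π × 0.289 = 104°
tan(βl) = -3.98
For an open-ended stub, Z_in = −jZ_0·cot(βl) = −jZ_0/tan(βl)

Z_in ≈ +j75.3 Ω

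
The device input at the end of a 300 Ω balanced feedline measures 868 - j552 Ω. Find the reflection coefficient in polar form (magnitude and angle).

Γ ≈ 0.613 ∠ -18.9°

Γ = (Z_L − Z_0)/(Z_L + Z_0) = (568 − j552)/(1168 − j552)
|Γ| = 792/1290 = 0.613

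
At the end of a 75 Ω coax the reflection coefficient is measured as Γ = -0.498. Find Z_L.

Z_L = Z_0·(1 + Γ)/(1 − Γ) = 75·(0.502)/(1.5)

Z_L ≈ 25.1 Ω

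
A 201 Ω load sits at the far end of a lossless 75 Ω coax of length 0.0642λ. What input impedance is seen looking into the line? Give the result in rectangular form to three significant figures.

Z_in ≈ 103 − j85.7 Ω

βl = 2π × 0.0642 = 23.1°
tan(βl) = tan(23.1°) = 0.427
Z_in = Z_0·(Z_L + jZ_0·tanβl)/(Z_0 + jZ_L·tanβl)
     = 75·(201 + j32)/(75 + j85.8)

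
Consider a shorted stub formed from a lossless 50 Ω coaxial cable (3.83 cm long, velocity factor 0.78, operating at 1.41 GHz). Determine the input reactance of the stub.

λ = v/f = 0.78·c / 1.41 GHz = 0.166 m
βl = 2π·l/λ = 2π × 0.231 = 83.1°
tan(βl) = 8.24
For a shorted stub, Z_in = jZ_0·tan(βl)

X_in ≈ 412 Ω (inductive)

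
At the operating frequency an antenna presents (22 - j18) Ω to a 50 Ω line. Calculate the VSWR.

VSWR ≈ 2.63

Γ = (Z_L − Z_0)/(Z_L + Z_0) = (-28 − j18)/(72 − j18)
|Γ| = 33.3/74.2 = 0.449
VSWR = (1 + |Γ|)/(1 − |Γ|) = 1.45/0.551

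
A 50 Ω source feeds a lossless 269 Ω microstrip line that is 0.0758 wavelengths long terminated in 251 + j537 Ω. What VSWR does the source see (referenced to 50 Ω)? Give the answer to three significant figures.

VSWR ≈ 32.7

βl = 2π × 0.0758 = 27.3°
tan(βl) = 0.516
Z_in = Z_0·(Z_L + jZ_0·tanβl)/(Z_0 + jZ_L·tanβl) = 1370 − j606 Ω
Γ_s = (Z_in − Z_s)/(Z_in + Z_s) = (1320 − j606)/(1420 − j606), |Γ_s| = 0.941
VSWR = (1 + |Γ_s|)/(1 − |Γ_s|)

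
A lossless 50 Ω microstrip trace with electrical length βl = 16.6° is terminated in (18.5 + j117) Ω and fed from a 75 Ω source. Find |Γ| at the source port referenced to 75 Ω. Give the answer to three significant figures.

tan(βl) = 0.298
Z_in = Z_0·(Z_L + jZ_0·tanβl)/(Z_0 + jZ_L·tanβl) = 194 + j365 Ω
Γ_s = (Z_in − Z_s)/(Z_in + Z_s) = (119 + j365)/(269 + j365), |Γ_s| = 0.847

|Γ| ≈ 0.847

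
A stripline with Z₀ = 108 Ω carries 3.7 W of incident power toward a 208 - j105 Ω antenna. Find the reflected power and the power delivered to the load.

P_reflected ≈ 0.702 W; P_delivered ≈ 3 W

|Γ| = |(100 − j105)/(316 − j105)| = 0.435
|Γ|² = 0.19
P_refl = |Γ|²·P_inc = 0.702 W, P_del = (1 − |Γ|²)·P_inc = 3 W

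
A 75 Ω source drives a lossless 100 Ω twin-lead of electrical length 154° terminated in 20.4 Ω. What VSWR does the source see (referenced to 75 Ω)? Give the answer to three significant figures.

VSWR ≈ 4.24

tan(βl) = -0.488
Z_in = Z_0·(Z_L + jZ_0·tanβl)/(Z_0 + jZ_L·tanβl) = 25 − j46.3 Ω
Γ_s = (Z_in − Z_s)/(Z_in + Z_s) = (-50 − j46.3)/(100 − j46.3), |Γ_s| = 0.618
VSWR = (1 + |Γ_s|)/(1 − |Γ_s|)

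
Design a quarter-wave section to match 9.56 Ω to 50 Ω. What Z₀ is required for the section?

Z_qwt ≈ 21.9 Ω

Z_qwt = √(Z_0·R_L) = √(50 × 9.56) = √478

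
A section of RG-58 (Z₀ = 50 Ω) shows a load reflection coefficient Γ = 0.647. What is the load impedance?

Z_L ≈ 233 Ω

Z_L = Z_0·(1 + Γ)/(1 − Γ) = 50·(1.65)/(0.353)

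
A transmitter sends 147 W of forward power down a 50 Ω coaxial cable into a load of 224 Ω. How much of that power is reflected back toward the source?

Γ = (224 − 50)/(224 + 50) = 0.635
|Γ|² = 0.403
P_refl = |Γ|²·P_inc = 59.3 W, P_del = (1 − |Γ|²)·P_inc = 87.7 W

P_reflected ≈ 59.3 W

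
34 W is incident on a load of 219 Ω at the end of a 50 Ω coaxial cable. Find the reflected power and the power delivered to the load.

Γ = (219 − 50)/(219 + 50) = 0.628
|Γ|² = 0.395
P_refl = |Γ|²·P_inc = 13.4 W, P_del = (1 − |Γ|²)·P_inc = 20.6 W

P_reflected ≈ 13.4 W; P_delivered ≈ 20.6 W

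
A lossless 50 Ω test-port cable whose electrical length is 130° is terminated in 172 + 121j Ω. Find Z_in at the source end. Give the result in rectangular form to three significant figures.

Z_in ≈ 13.1 + j29.6 Ω

tan(βl) = tan(130°) = -1.19
Z_in = Z_0·(Z_L + jZ_0·tanβl)/(Z_0 + jZ_L·tanβl)
     = 50·(172 + j61.4)/(194 − j205)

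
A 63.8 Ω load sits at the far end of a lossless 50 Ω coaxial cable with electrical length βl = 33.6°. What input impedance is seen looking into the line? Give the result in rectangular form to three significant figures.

tan(βl) = tan(33.6°) = 0.664
Z_in = Z_0·(Z_L + jZ_0·tanβl)/(Z_0 + jZ_L·tanβl)
     = 50·(63.8 + j33.2)/(50 + j42.4)

Z_in ≈ 53.5 − j12.1 Ω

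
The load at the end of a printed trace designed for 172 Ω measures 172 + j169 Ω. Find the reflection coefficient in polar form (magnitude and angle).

Γ = (Z_L − Z_0)/(Z_L + Z_0) = (0 + j169)/(344 + j169)
|Γ| = 169/383 = 0.441

Γ ≈ 0.441 ∠ 63.8°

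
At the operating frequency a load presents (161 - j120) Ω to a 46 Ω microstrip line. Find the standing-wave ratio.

Γ = (Z_L − Z_0)/(Z_L + Z_0) = (115 − j120)/(207 − j120)
|Γ| = 166/239 = 0.695
VSWR = (1 + |Γ|)/(1 − |Γ|) = 1.69/0.305

VSWR ≈ 5.55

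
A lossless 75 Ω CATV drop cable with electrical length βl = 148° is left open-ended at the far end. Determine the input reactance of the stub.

X_in ≈ 120 Ω (inductive)

tan(βl) = -0.625
For an open-ended stub, Z_in = −jZ_0·cot(βl) = −jZ_0/tan(βl)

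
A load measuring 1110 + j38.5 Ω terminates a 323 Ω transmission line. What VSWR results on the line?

Γ = (Z_L − Z_0)/(Z_L + Z_0) = (787 + j38.5)/(1433 + j38.5)
|Γ| = 788/1430 = 0.55
VSWR = (1 + |Γ|)/(1 − |Γ|) = 1.55/0.45

VSWR ≈ 3.44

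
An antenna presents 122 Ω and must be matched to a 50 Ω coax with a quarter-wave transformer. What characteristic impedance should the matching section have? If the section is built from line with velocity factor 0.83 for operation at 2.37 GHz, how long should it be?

Z_qwt = √(Z_0·R_L) = √(50 × 122) = √6100
λ = 0.83·c/f = 0.105 m, so l = λ/4 = 0.0263 m

Z_qwt ≈ 78.1 Ω; length ≈ 2.63 cm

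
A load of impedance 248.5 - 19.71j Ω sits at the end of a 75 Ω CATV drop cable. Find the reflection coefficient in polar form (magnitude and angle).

Γ ≈ 0.539 ∠ -2.99°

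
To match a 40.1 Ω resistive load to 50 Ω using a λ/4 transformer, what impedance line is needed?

Z_qwt ≈ 44.8 Ω

Z_qwt = √(Z_0·R_L) = √(50 × 40.1) = √2005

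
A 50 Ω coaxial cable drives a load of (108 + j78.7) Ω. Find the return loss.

RL ≈ 5.13 dB

Γ = (58 + j78.7)/(158 + j78.7), |Γ| = 0.554
RL = −20·log₁₀|Γ| = −20·log₁₀(0.554)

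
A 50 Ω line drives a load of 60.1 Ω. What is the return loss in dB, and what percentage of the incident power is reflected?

Γ = (60.1 − 50)/(60.1 + 50) = 0.0917
RL = −20·log₁₀(0.0917) = 20.7 dB
P_refl/P_inc = |Γ|² = 0.00842

RL ≈ 20.7 dB; 0.842% of incident power reflected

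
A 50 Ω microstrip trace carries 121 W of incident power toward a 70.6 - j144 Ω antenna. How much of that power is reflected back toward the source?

|Γ| = |(20.6 − j144)/(120.6 − j144)| = 0.774
|Γ|² = 0.6
P_refl = |Γ|²·P_inc = 72.6 W, P_del = (1 − |Γ|²)·P_inc = 48.4 W

P_reflected ≈ 72.6 W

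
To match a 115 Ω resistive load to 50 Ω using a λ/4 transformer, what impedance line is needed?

Z_qwt = √(Z_0·R_L) = √(50 × 115) = √5750

Z_qwt ≈ 75.8 Ω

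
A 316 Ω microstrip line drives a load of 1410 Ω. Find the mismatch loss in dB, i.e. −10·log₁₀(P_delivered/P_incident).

Γ = (1410 − 316)/(1410 + 316) = 0.634
|Γ|² = 0.402, so P_del/P_inc = 1 − |Γ|² = 0.598
ML = −10·log₁₀(1 − |Γ|²)

mismatch loss ≈ 2.23 dB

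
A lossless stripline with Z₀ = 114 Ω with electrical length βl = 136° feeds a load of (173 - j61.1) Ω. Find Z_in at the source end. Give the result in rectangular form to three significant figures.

tan(βl) = tan(136°) = -0.966
Z_in = Z_0·(Z_L + jZ_0·tanβl)/(Z_0 + jZ_L·tanβl)
     = 114·(173 − j171)/(55 − j167)

Z_in ≈ 140 + j71.8 Ω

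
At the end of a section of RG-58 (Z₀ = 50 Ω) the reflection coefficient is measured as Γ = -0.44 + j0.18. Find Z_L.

Z_L = Z_0·(1 + Γ)/(1 − Γ) = 50·(0.56 + j0.18)/(1.44 − j0.18)

Z_L ≈ 18.4 + j8.55 Ω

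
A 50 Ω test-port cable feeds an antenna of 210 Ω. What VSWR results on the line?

For a purely resistive load, VSWR = R_L/Z_0 or Z_0/R_L (whichever > 1) = 210/50

VSWR ≈ 4.2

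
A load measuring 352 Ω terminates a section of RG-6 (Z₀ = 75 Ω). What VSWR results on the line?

VSWR ≈ 4.69

For a purely resistive load, VSWR = R_L/Z_0 or Z_0/R_L (whichever > 1) = 352/75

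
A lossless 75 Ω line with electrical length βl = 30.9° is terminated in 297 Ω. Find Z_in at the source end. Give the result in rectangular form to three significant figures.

tan(βl) = tan(30.9°) = 0.598
Z_in = Z_0·(Z_L + jZ_0·tanβl)/(Z_0 + jZ_L·tanβl)
     = 75·(297 + j44.9)/(75 + j178)

Z_in ≈ 61 − j99.6 Ω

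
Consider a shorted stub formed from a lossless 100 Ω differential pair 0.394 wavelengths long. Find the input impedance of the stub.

βl = 2π × 0.394 = 142°
tan(βl) = -0.786
For a shorted stub, Z_in = jZ_0·tan(βl)

Z_in ≈ −j78.6 Ω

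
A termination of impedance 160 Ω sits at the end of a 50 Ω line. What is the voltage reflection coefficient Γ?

Γ = 0.524

Γ = (Z_L − Z_0)/(Z_L + Z_0) = (160 − 50)/(160 + 50) = 110/210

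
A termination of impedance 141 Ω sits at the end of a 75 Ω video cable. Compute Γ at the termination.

Γ = (Z_L − Z_0)/(Z_L + Z_0) = (141 − 75)/(141 + 75) = 66/216

Γ = 0.306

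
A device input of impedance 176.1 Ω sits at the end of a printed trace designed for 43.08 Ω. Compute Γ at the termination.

Γ = 0.607

Γ = (Z_L − Z_0)/(Z_L + Z_0) = (176.1 − 43.08)/(176.1 + 43.08) = 133/219.2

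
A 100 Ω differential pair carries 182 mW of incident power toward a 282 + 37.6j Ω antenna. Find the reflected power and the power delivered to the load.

P_reflected ≈ 42.7 mW; P_delivered ≈ 139 mW

|Γ| = |(182 + j37.6)/(382 + j37.6)| = 0.484
|Γ|² = 0.234
P_refl = |Γ|²·P_inc = 42.7 mW, P_del = (1 − |Γ|²)·P_inc = 139 mW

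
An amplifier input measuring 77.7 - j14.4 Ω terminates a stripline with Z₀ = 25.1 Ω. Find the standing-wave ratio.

Γ = (Z_L − Z_0)/(Z_L + Z_0) = (52.6 − j14.4)/(102.8 − j14.4)
|Γ| = 54.5/104 = 0.525
VSWR = (1 + |Γ|)/(1 − |Γ|) = 1.53/0.475

VSWR ≈ 3.21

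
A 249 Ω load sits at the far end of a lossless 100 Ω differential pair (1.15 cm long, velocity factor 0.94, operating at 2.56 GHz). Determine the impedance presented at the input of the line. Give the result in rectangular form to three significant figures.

Z_in ≈ 84.9 − j85.7 Ω

λ = v/f = 0.94·c / 2.56 GHz = 0.11 m
βl = 2π·l/λ = 2π × 0.104 = 37.6°
tan(βl) = tan(37.6°) = 0.77
Z_in = Z_0·(Z_L + jZ_0·tanβl)/(Z_0 + jZ_L·tanβl)
     = 100·(249 + j77)/(100 + j192)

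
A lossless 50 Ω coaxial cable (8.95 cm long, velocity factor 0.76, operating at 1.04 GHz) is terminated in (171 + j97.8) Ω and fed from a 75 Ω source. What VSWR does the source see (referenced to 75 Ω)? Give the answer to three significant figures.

VSWR ≈ 4.74

λ = v/f = 0.76·c / 1.04 GHz = 0.219 m
βl = 2π·l/λ = 2π × 0.408 = 147°
tan(βl) = -0.65
Z_in = Z_0·(Z_L + jZ_0·tanβl)/(Z_0 + jZ_L·tanβl) = 24.1 + j52.3 Ω
Γ_s = (Z_in − Z_s)/(Z_in + Z_s) = (-50.9 + j52.3)/(99.1 + j52.3), |Γ_s| = 0.652
VSWR = (1 + |Γ_s|)/(1 − |Γ_s|)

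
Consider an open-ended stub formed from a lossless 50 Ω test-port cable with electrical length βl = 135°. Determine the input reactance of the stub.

tan(βl) = -1
For an open-ended stub, Z_in = −jZ_0·cot(βl) = −jZ_0/tan(βl)

X_in ≈ 50 Ω (inductive)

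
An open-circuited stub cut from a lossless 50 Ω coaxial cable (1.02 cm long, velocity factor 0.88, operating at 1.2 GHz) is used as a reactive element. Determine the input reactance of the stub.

X_in ≈ -167 Ω (capacitive)

λ = v/f = 0.88·c / 1.2 GHz = 0.22 m
βl = 2π·l/λ = 2π × 0.0464 = 16.7°
tan(βl) = 0.3
For an open-circuited stub, Z_in = −jZ_0·cot(βl) = −jZ_0/tan(βl)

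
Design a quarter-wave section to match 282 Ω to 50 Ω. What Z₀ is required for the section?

Z_qwt = √(Z_0·R_L) = √(50 × 282) = √14100

Z_qwt ≈ 119 Ω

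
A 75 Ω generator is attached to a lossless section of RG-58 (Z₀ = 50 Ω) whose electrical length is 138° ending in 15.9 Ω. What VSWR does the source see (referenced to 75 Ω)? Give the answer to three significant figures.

VSWR ≈ 3.6

tan(βl) = -0.9
Z_in = Z_0·(Z_L + jZ_0·tanβl)/(Z_0 + jZ_L·tanβl) = 26.6 − j37.4 Ω
Γ_s = (Z_in − Z_s)/(Z_in + Z_s) = (-48.4 − j37.4)/(102 − j37.4), |Γ_s| = 0.565
VSWR = (1 + |Γ_s|)/(1 − |Γ_s|)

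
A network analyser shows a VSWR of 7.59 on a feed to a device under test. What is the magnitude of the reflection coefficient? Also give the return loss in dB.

|Γ| = (S − 1)/(S + 1) = (7.59 − 1)/(7.59 + 1) = 6.59/8.59
RL = −20·log₁₀|Γ| = −20·log₁₀(0.767)

|Γ| ≈ 0.767; return loss ≈ 2.3 dB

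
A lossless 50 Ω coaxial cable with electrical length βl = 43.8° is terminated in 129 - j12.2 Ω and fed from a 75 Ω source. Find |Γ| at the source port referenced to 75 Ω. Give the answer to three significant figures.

|Γ| ≈ 0.492

tan(βl) = 0.959
Z_in = Z_0·(Z_L + jZ_0·tanβl)/(Z_0 + jZ_L·tanβl) = 32.4 − j36 Ω
Γ_s = (Z_in − Z_s)/(Z_in + Z_s) = (-42.6 − j36)/(107 − j36), |Γ_s| = 0.492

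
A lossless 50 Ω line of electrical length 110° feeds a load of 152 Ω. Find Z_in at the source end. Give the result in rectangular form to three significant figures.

Z_in ≈ 18.4 + j16 Ω

tan(βl) = tan(110°) = -2.75
Z_in = Z_0·(Z_L + jZ_0·tanβl)/(Z_0 + jZ_L·tanβl)
     = 50·(152 − j137)/(50 − j418)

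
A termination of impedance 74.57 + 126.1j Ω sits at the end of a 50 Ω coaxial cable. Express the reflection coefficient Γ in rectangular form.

Γ ≈ 0.604 + j0.401

Γ = (Z_L − Z_0)/(Z_L + Z_0) = (24.57 + j126.1)/(124.6 + j126.1)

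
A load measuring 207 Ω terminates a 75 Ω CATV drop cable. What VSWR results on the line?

VSWR ≈ 2.76

For a purely resistive load, VSWR = R_L/Z_0 or Z_0/R_L (whichever > 1) = 207/75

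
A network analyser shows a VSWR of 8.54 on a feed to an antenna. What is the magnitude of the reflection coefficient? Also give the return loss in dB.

|Γ| ≈ 0.79; return loss ≈ 2.04 dB

|Γ| = (S − 1)/(S + 1) = (8.54 − 1)/(8.54 + 1) = 7.54/9.54
RL = −20·log₁₀|Γ| = −20·log₁₀(0.79)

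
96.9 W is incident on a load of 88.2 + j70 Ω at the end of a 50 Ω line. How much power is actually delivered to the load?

|Γ| = |(38.2 + j70)/(138.2 + j70)| = 0.515
|Γ|² = 0.265
P_refl = |Γ|²·P_inc = 25.7 W, P_del = (1 − |Γ|²)·P_inc = 71.2 W

P_delivered ≈ 71.2 W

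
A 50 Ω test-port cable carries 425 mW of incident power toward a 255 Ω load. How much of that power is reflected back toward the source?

Γ = (255 − 50)/(255 + 50) = 0.672
|Γ|² = 0.452
P_refl = |Γ|²·P_inc = 192 mW, P_del = (1 − |Γ|²)·P_inc = 233 mW

P_reflected ≈ 192 mW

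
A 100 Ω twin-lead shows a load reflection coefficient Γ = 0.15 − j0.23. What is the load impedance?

Z_L = Z_0·(1 + Γ)/(1 − Γ) = 100·(1.15 − j0.23)/(0.85 + j0.23)

Z_L ≈ 119 − j59.3 Ω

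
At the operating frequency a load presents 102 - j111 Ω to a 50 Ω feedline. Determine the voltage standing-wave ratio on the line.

VSWR ≈ 4.73

Γ = (Z_L − Z_0)/(Z_L + Z_0) = (52 − j111)/(152 − j111)
|Γ| = 123/188 = 0.651
VSWR = (1 + |Γ|)/(1 − |Γ|) = 1.65/0.349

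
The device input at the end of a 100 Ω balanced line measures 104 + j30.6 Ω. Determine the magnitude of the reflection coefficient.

|Γ| ≈ 0.15

Γ = (Z_L − Z_0)/(Z_L + Z_0) = (4 + j30.6)/(204 + j30.6)
|Γ| = 30.9/206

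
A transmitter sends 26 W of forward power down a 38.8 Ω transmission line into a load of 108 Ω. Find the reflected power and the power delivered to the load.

P_reflected ≈ 5.78 W; P_delivered ≈ 20.2 W

Γ = (108 − 38.8)/(108 + 38.8) = 0.471
|Γ|² = 0.222
P_refl = |Γ|²·P_inc = 5.78 W, P_del = (1 − |Γ|²)·P_inc = 20.2 W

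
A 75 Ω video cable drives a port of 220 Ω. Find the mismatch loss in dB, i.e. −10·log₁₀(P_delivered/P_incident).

Γ = (220 − 75)/(220 + 75) = 0.492
|Γ|² = 0.242, so P_del/P_inc = 1 − |Γ|² = 0.758
ML = −10·log₁₀(1 − |Γ|²)

mismatch loss ≈ 1.2 dB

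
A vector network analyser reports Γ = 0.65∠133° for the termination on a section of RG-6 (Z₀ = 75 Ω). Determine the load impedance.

Z_L ≈ 18.8 + j30.9 Ω

Z_L = Z_0·(1 + Γ)/(1 − Γ) = 75·(0.557 + j0.475)/(1.44 − j0.475)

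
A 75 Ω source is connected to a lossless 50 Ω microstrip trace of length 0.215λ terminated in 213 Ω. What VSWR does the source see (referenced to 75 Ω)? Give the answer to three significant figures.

VSWR ≈ 6.23

βl = 2π × 0.215 = 77.4°
tan(βl) = 4.47
Z_in = Z_0·(Z_L + jZ_0·tanβl)/(Z_0 + jZ_L·tanβl) = 12.3 − j10.5 Ω
Γ_s = (Z_in − Z_s)/(Z_in + Z_s) = (-62.7 − j10.5)/(87.3 − j10.5), |Γ_s| = 0.723
VSWR = (1 + |Γ_s|)/(1 − |Γ_s|)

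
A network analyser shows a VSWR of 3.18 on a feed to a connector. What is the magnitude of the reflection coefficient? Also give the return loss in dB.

|Γ| = (S − 1)/(S + 1) = (3.18 − 1)/(3.18 + 1) = 2.18/4.18
RL = −20·log₁₀|Γ| = −20·log₁₀(0.522)

|Γ| ≈ 0.522; return loss ≈ 5.65 dB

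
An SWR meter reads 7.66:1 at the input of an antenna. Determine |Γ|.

|Γ| ≈ 0.769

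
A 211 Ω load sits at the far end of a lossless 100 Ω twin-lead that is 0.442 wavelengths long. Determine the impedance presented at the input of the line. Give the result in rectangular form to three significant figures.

βl = 2π × 0.442 = 159°
tan(βl) = tan(159°) = -0.381
Z_in = Z_0·(Z_L + jZ_0·tanβl)/(Z_0 + jZ_L·tanβl)
     = 100·(211 − j38.1)/(100 − j80.5)

Z_in ≈ 147 + j79.9 Ω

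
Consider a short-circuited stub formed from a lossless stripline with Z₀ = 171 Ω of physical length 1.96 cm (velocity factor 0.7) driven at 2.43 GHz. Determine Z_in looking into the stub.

Z_in ≈ +j1160 Ω

λ = v/f = 0.7·c / 2.43 GHz = 0.0864 m
βl = 2π·l/λ = 2π × 0.227 = 81.6°
tan(βl) = 6.81
For a short-circuited stub, Z_in = jZ_0·tan(βl)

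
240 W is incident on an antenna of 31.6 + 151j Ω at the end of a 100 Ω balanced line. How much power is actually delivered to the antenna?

P_delivered ≈ 75.6 W

|Γ| = |(-68.4 + j151)/(131.6 + j151)| = 0.828
|Γ|² = 0.685
P_refl = |Γ|²·P_inc = 164 W, P_del = (1 − |Γ|²)·P_inc = 75.6 W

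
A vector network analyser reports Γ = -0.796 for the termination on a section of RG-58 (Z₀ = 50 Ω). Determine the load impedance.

Z_L = Z_0·(1 + Γ)/(1 − Γ) = 50·(0.204)/(1.8)

Z_L ≈ 5.68 Ω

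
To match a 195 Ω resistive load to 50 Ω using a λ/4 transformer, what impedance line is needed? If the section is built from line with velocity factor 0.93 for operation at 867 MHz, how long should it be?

Z_qwt = √(Z_0·R_L) = √(50 × 195) = √9750
λ = 0.93·c/f = 0.322 m, so l = λ/4 = 0.0804 m

Z_qwt ≈ 98.7 Ω; length ≈ 8.04 cm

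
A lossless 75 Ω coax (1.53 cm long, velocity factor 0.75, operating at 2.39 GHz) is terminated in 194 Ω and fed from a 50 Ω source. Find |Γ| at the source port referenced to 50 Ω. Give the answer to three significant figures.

|Γ| ≈ 0.409

λ = v/f = 0.75·c / 2.39 GHz = 0.0941 m
βl = 2π·l/λ = 2π × 0.163 = 58.5°
tan(βl) = 1.63
Z_in = Z_0·(Z_L + jZ_0·tanβl)/(Z_0 + jZ_L·tanβl) = 37.8 − j37 Ω
Γ_s = (Z_in − Z_s)/(Z_in + Z_s) = (-12.2 − j37)/(87.8 − j37), |Γ_s| = 0.409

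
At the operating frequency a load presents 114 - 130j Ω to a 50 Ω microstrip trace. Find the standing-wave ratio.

VSWR ≈ 5.5

Γ = (Z_L − Z_0)/(Z_L + Z_0) = (64 − j130)/(164 − j130)
|Γ| = 145/209 = 0.692
VSWR = (1 + |Γ|)/(1 − |Γ|) = 1.69/0.308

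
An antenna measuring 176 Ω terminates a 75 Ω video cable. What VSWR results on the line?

Γ = (176 − 75)/(176 + 75) = 0.402
VSWR = (1 + 0.402)/(1 − 0.402)

VSWR ≈ 2.35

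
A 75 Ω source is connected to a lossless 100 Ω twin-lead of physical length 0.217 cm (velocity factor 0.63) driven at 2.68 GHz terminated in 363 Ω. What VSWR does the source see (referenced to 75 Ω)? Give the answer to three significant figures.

λ = v/f = 0.63·c / 2.68 GHz = 0.0705 m
βl = 2π·l/λ = 2π × 0.0308 = 11.1°
tan(βl) = 0.196
Z_in = Z_0·(Z_L + jZ_0·tanβl)/(Z_0 + jZ_L·tanβl) = 250 − j158 Ω
Γ_s = (Z_in − Z_s)/(Z_in + Z_s) = (175 − j158)/(325 − j158), |Γ_s| = 0.653
VSWR = (1 + |Γ_s|)/(1 − |Γ_s|)

VSWR ≈ 4.76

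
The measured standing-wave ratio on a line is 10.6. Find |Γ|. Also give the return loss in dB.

|Γ| = (S − 1)/(S + 1) = (10.6 − 1)/(10.6 + 1) = 9.6/11.6
RL = −20·log₁₀|Γ| = −20·log₁₀(0.828)

|Γ| ≈ 0.828; return loss ≈ 1.64 dB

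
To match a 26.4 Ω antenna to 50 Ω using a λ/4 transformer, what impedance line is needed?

Z_qwt ≈ 36.3 Ω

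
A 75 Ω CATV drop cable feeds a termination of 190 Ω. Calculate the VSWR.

Γ = (190 − 75)/(190 + 75) = 0.434
VSWR = (1 + 0.434)/(1 − 0.434)

VSWR ≈ 2.53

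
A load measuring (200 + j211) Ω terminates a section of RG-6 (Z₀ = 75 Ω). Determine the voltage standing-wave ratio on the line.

VSWR ≈ 5.84

Γ = (Z_L − Z_0)/(Z_L + Z_0) = (125 + j211)/(275 + j211)
|Γ| = 245/347 = 0.708
VSWR = (1 + |Γ|)/(1 − |Γ|) = 1.71/0.292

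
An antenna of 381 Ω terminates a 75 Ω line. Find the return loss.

RL ≈ 3.46 dB

Γ = (381 − 75)/(381 + 75) = 0.671
RL = −20·log₁₀|Γ| = −20·log₁₀(0.671)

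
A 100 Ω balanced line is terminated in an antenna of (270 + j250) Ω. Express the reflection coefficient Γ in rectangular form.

Γ = (Z_L − Z_0)/(Z_L + Z_0) = (170 + j250)/(370 + j250)

Γ ≈ 0.629 + j0.251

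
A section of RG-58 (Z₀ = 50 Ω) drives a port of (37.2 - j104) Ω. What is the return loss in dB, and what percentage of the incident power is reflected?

Γ = (-12.8 − j104)/(87.2 − j104), |Γ| = 0.772
RL = −20·log₁₀(0.772) = 2.25 dB
P_refl/P_inc = |Γ|² = 0.596

RL ≈ 2.25 dB; 59.6% of incident power reflected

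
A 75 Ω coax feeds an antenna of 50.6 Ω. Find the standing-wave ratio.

Γ = (50.6 − 75)/(50.6 + 75) = -0.194
VSWR = (1 + 0.194)/(1 − 0.194)

VSWR ≈ 1.48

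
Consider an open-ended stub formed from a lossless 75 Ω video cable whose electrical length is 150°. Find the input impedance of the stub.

tan(βl) = -0.577
For an open-ended stub, Z_in = −jZ_0·cot(βl) = −jZ_0/tan(βl)

Z_in ≈ +j130 Ω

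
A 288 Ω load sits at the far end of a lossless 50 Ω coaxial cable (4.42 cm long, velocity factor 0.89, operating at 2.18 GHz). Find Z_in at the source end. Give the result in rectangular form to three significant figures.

λ = v/f = 0.89·c / 2.18 GHz = 0.122 m
βl = 2π·l/λ = 2π × 0.361 = 130°
tan(βl) = tan(130°) = -1.2
Z_in = Z_0·(Z_L + jZ_0·tanβl)/(Z_0 + jZ_L·tanβl)
     = 50·(288 − j59.8)/(50 − j344)

Z_in ≈ 14.5 + j39.7 Ω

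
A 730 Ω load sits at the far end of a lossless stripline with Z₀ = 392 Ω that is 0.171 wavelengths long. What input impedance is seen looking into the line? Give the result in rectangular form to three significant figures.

Z_in ≈ 251 − j139 Ω

βl = 2π × 0.171 = 61.6°
tan(βl) = tan(61.6°) = 1.85
Z_in = Z_0·(Z_L + jZ_0·tanβl)/(Z_0 + jZ_L·tanβl)
     = 392·(730 + j724)/(392 + j1350)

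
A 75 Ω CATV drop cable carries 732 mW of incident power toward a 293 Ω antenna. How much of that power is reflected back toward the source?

P_reflected ≈ 257 mW

Γ = (293 − 75)/(293 + 75) = 0.592
|Γ|² = 0.351
P_refl = |Γ|²·P_inc = 257 mW, P_del = (1 − |Γ|²)·P_inc = 475 mW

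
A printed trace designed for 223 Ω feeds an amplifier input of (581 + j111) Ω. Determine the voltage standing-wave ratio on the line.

VSWR ≈ 2.72

Γ = (Z_L − Z_0)/(Z_L + Z_0) = (358 + j111)/(804 + j111)
|Γ| = 375/812 = 0.462
VSWR = (1 + |Γ|)/(1 − |Γ|) = 1.46/0.538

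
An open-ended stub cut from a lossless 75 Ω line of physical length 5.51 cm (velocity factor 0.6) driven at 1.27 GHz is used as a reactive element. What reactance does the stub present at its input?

X_in ≈ 89.2 Ω (inductive)

λ = v/f = 0.6·c / 1.27 GHz = 0.142 m
βl = 2π·l/λ = 2π × 0.389 = 140°
tan(βl) = -0.84
For an open-ended stub, Z_in = −jZ_0·cot(βl) = −jZ_0/tan(βl)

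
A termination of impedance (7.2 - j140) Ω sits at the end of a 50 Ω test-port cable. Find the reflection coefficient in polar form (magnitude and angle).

Γ = (Z_L − Z_0)/(Z_L + Z_0) = (-42.8 − j140)/(57.2 − j140)
|Γ| = 146/151 = 0.968

Γ ≈ 0.968 ∠ -39.2°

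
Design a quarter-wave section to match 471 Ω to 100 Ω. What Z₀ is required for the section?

Z_qwt ≈ 217 Ω

Z_qwt = √(Z_0·R_L) = √(100 × 471) = √47100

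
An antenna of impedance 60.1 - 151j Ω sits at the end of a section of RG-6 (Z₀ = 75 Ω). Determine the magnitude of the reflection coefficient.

Γ = (Z_L − Z_0)/(Z_L + Z_0) = (-14.9 − j151)/(135.1 − j151)
|Γ| = 152/203

|Γ| ≈ 0.749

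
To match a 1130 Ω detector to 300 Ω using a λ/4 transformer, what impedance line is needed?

Z_qwt ≈ 582 Ω

Z_qwt = √(Z_0·R_L) = √(300 × 1130) = √339000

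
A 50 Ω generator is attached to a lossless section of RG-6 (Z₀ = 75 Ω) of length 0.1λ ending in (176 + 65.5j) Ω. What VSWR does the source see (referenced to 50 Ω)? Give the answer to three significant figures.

βl = 2π × 0.1 = 36°
tan(βl) = 0.727
Z_in = Z_0·(Z_L + jZ_0·tanβl)/(Z_0 + jZ_L·tanβl) = 88.4 − j84.3 Ω
Γ_s = (Z_in − Z_s)/(Z_in + Z_s) = (38.4 − j84.3)/(138 − j84.3), |Γ_s| = 0.571
VSWR = (1 + |Γ_s|)/(1 − |Γ_s|)

VSWR ≈ 3.67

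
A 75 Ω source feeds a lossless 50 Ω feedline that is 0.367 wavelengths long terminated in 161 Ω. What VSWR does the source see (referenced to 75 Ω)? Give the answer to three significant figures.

βl = 2π × 0.367 = 132°
tan(βl) = -1.11
Z_in = Z_0·(Z_L + jZ_0·tanβl)/(Z_0 + jZ_L·tanβl) = 26.2 + j37.9 Ω
Γ_s = (Z_in − Z_s)/(Z_in + Z_s) = (-48.8 + j37.9)/(101 + j37.9), |Γ_s| = 0.572
VSWR = (1 + |Γ_s|)/(1 − |Γ_s|)

VSWR ≈ 3.67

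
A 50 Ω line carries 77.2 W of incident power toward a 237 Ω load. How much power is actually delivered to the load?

P_delivered ≈ 44.4 W

Γ = (237 − 50)/(237 + 50) = 0.652
|Γ|² = 0.425
P_refl = |Γ|²·P_inc = 32.8 W, P_del = (1 − |Γ|²)·P_inc = 44.4 W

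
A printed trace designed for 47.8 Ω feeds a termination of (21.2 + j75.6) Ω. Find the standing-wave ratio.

VSWR ≈ 8.22

Γ = (Z_L − Z_0)/(Z_L + Z_0) = (-26.6 + j75.6)/(69 + j75.6)
|Γ| = 80.1/102 = 0.783
VSWR = (1 + |Γ|)/(1 − |Γ|) = 1.78/0.217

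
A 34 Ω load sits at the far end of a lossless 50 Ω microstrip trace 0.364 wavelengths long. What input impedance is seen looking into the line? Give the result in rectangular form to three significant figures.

Z_in ≈ 49 − j19.2 Ω

βl = 2π × 0.364 = 131°
tan(βl) = tan(131°) = -1.15
Z_in = Z_0·(Z_L + jZ_0·tanβl)/(Z_0 + jZ_L·tanβl)
     = 50·(34 − j57.4)/(50 − j39.1)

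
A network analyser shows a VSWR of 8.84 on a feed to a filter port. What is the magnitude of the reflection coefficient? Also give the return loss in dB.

|Γ| = (S − 1)/(S + 1) = (8.84 − 1)/(8.84 + 1) = 7.84/9.84
RL = −20·log₁₀|Γ| = −20·log₁₀(0.797)

|Γ| ≈ 0.797; return loss ≈ 1.97 dB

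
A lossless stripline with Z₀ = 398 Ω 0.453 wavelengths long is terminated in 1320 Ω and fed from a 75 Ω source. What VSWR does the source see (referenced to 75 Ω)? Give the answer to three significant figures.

VSWR ≈ 16.3

βl = 2π × 0.453 = 163°
tan(βl) = -0.304
Z_in = Z_0·(Z_L + jZ_0·tanβl)/(Z_0 + jZ_L·tanβl) = 715 + j600 Ω
Γ_s = (Z_in − Z_s)/(Z_in + Z_s) = (640 + j600)/(790 + j600), |Γ_s| = 0.884
VSWR = (1 + |Γ_s|)/(1 − |Γ_s|)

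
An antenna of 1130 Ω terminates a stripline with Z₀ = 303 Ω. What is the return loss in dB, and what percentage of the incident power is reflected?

Γ = (1130 − 303)/(1130 + 303) = 0.577
RL = −20·log₁₀(0.577) = 4.77 dB
P_refl/P_inc = |Γ|² = 0.333

RL ≈ 4.77 dB; 33.3% of incident power reflected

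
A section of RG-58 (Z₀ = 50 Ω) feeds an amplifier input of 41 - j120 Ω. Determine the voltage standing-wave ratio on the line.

VSWR ≈ 8.95

Γ = (Z_L − Z_0)/(Z_L + Z_0) = (-9 − j120)/(91 − j120)
|Γ| = 120/151 = 0.799
VSWR = (1 + |Γ|)/(1 − |Γ|) = 1.8/0.201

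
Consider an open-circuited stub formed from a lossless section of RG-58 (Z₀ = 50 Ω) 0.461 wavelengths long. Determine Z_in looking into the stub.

βl = 2π × 0.461 = 166°
tan(βl) = -0.25
For an open-circuited stub, Z_in = −jZ_0·cot(βl) = −jZ_0/tan(βl)

Z_in ≈ +j200 Ω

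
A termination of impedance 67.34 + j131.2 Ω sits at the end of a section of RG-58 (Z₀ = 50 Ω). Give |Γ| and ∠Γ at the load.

Γ = (Z_L − Z_0)/(Z_L + Z_0) = (17.34 + j131.2)/(117.3 + j131.2)
|Γ| = 132/176 = 0.752

Γ ≈ 0.752 ∠ 34.3°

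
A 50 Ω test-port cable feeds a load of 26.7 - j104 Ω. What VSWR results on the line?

Γ = (Z_L − Z_0)/(Z_L + Z_0) = (-23.3 − j104)/(76.7 − j104)
|Γ| = 107/129 = 0.825
VSWR = (1 + |Γ|)/(1 − |Γ|) = 1.82/0.175

VSWR ≈ 10.4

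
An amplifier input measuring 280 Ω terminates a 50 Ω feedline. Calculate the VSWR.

Γ = (280 − 50)/(280 + 50) = 0.697
VSWR = (1 + 0.697)/(1 − 0.697)

VSWR ≈ 5.6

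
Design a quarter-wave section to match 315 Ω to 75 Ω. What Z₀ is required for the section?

Z_qwt ≈ 154 Ω

Z_qwt = √(Z_0·R_L) = √(75 × 315) = √23620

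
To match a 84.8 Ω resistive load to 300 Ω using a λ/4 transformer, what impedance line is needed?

Z_qwt ≈ 159 Ω

Z_qwt = √(Z_0·R_L) = √(300 × 84.8) = √25440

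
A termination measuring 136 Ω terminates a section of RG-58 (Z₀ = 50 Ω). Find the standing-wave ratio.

Γ = (136 − 50)/(136 + 50) = 0.462
VSWR = (1 + 0.462)/(1 − 0.462)

VSWR ≈ 2.72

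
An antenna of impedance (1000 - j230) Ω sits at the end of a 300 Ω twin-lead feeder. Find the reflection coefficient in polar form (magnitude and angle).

Γ ≈ 0.558 ∠ -8.16°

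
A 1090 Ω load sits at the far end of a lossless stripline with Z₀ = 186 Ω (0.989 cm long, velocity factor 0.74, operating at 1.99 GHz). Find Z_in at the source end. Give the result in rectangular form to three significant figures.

λ = v/f = 0.74·c / 1.99 GHz = 0.112 m
βl = 2π·l/λ = 2π × 0.0887 = 31.9°
tan(βl) = tan(31.9°) = 0.623
Z_in = Z_0·(Z_L + jZ_0·tanβl)/(Z_0 + jZ_L·tanβl)
     = 186·(1090 + j116)/(186 + j679)

Z_in ≈ 106 − j270 Ω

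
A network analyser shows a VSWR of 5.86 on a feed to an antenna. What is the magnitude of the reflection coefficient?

|Γ| = (S − 1)/(S + 1) = (5.86 − 1)/(5.86 + 1) = 4.86/6.86

|Γ| ≈ 0.708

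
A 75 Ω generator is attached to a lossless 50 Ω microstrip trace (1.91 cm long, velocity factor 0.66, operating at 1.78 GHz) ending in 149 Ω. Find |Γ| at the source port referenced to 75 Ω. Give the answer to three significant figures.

|Γ| ≈ 0.596

λ = v/f = 0.66·c / 1.78 GHz = 0.111 m
βl = 2π·l/λ = 2π × 0.172 = 61.8°
tan(βl) = 1.87
Z_in = Z_0·(Z_L + jZ_0·tanβl)/(Z_0 + jZ_L·tanβl) = 20.9 − j23 Ω
Γ_s = (Z_in − Z_s)/(Z_in + Z_s) = (-54.1 − j23)/(95.9 − j23), |Γ_s| = 0.596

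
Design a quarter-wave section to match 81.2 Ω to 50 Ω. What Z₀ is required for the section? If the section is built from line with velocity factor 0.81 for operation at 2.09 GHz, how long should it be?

Z_qwt ≈ 63.7 Ω; length ≈ 2.91 cm

Z_qwt = √(Z_0·R_L) = √(50 × 81.2) = √4060
λ = 0.81·c/f = 0.116 m, so l = λ/4 = 0.0291 m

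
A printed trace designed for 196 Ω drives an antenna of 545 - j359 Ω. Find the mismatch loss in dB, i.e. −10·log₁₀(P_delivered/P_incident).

mismatch loss ≈ 2 dB

Γ = (349 − j359)/(741 − j359), |Γ| = 0.608
|Γ|² = 0.37, so P_del/P_inc = 1 − |Γ|² = 0.63
ML = −10·log₁₀(1 − |Γ|²)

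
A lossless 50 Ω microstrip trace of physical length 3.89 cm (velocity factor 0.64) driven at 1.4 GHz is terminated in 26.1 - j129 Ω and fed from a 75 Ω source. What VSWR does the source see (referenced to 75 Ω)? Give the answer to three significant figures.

λ = v/f = 0.64·c / 1.4 GHz = 0.137 m
βl = 2π·l/λ = 2π × 0.284 = 102°
tan(βl) = -4.66
Z_in = Z_0·(Z_L + jZ_0·tanβl)/(Z_0 + jZ_L·tanβl) = 4.65 + j31.8 Ω
Γ_s = (Z_in − Z_s)/(Z_in + Z_s) = (-70.3 + j31.8)/(79.7 + j31.8), |Γ_s| = 0.9
VSWR = (1 + |Γ_s|)/(1 − |Γ_s|)

VSWR ≈ 19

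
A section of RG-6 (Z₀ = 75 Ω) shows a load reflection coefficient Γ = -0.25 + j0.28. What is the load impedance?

Z_L ≈ 39.3 + j25.6 Ω

Z_L = Z_0·(1 + Γ)/(1 − Γ) = 75·(0.75 + j0.28)/(1.25 − j0.28)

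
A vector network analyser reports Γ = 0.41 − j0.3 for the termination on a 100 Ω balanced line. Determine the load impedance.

Z_L ≈ 169 − j137 Ω

Z_L = Z_0·(1 + Γ)/(1 − Γ) = 100·(1.41 − j0.3)/(0.59 + j0.3)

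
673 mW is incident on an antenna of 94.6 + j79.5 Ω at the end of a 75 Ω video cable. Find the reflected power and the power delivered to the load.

P_reflected ≈ 129 mW; P_delivered ≈ 544 mW

|Γ| = |(19.6 + j79.5)/(169.6 + j79.5)| = 0.437
|Γ|² = 0.191
P_refl = |Γ|²·P_inc = 129 mW, P_del = (1 − |Γ|²)·P_inc = 544 mW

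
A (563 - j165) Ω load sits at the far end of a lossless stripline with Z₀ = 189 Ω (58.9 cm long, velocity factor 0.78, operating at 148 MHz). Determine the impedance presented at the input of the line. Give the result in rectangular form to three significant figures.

Z_in ≈ 123 + j179 Ω

λ = v/f = 0.78·c / 148 MHz = 1.58 m
βl = 2π·l/λ = 2π × 0.373 = 134°
tan(βl) = tan(134°) = -1.03
Z_in = Z_0·(Z_L + jZ_0·tanβl)/(Z_0 + jZ_L·tanβl)
     = 189·(563 − j360)/(18.8 − j581)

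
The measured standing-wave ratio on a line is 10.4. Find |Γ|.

|Γ| ≈ 0.825

|Γ| = (S − 1)/(S + 1) = (10.4 − 1)/(10.4 + 1) = 9.4/11.4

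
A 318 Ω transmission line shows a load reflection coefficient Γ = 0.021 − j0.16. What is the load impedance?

Z_L ≈ 315 − j103 Ω

Z_L = Z_0·(1 + Γ)/(1 − Γ) = 318·(1.02 − j0.16)/(0.979 + j0.16)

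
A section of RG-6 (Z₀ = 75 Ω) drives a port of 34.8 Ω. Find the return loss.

Γ = (34.8 − 75)/(34.8 + 75) = -0.366
RL = −20·log₁₀|Γ| = −20·log₁₀(0.366)

RL ≈ 8.73 dB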